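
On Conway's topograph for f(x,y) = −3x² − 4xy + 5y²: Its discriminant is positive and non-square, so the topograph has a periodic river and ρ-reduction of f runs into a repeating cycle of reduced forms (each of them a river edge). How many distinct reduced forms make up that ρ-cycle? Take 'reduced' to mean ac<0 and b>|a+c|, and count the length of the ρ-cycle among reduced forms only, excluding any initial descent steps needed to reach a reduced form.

D = 76, ⌊√D⌋ = 8
descent: ρ → (5,4,-3)  [lands on river]
river: ρ → (-3,8,1)
river: ρ → (1,8,-3)
river: ρ → (-3,4,5)
river: ρ → (5,6,-2)
river: ρ → (-2,6,5)
ρ-cycle length = 6 (tail of 1 descent step not counted)

6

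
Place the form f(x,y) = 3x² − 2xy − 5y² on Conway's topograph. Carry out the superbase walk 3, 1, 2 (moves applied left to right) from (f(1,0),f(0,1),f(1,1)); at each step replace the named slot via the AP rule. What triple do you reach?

start (3,-5,-4) = (f(1,0),f(0,1),f(1,1))
replace slot 3: 2·(3+(-5)) − (-4) = 0 → (3,-5,0)
replace slot 1: 2·((-5)+0) − 3 = -13 → (-13,-5,0)
replace slot 2: 2·((-13)+0) − (-5) = -21 → (-13,-21,0)

-13,-21,0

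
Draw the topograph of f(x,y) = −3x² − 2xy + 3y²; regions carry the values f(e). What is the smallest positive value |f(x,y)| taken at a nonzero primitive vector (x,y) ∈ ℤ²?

descent: ρ → (3,2,-3)  [lands on river]
river: ρ → (-3,4,2)
river: ρ → (2,4,-3)
river: ρ → (-3,2,3)
river: ρ → (3,4,-2)
river: ρ → (-2,4,3)
closes: descent 1, river 6
min |a| on river = 2

2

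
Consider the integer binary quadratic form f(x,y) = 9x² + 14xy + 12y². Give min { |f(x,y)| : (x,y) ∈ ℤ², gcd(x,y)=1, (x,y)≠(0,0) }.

translate: b→-4 (≡14 mod 18), so (9,14,12)→(9,-4,7)
flip: (9,-4,7)→(7,4,9)
reduced (well bottom): (7,4,9) with a≤c, −a<b≤a
well minimum = a = 7

7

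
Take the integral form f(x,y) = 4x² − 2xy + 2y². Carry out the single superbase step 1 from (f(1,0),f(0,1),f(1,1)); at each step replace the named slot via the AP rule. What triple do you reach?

start (4,2,4) = (f(1,0),f(0,1),f(1,1))
replace slot 1: 2·(2+4) − 4 = 8 → (8,2,4)

8,2,4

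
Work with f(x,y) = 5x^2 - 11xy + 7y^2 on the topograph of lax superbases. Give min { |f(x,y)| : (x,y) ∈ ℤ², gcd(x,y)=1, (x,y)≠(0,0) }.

translate: b→-1 (≡-11 mod 10), so (5,-11,7)→(5,-1,1)
flip: (5,-1,1)→(1,1,5)
reduced (well bottom): (1,1,5) with a≤c, −a<b≤a
well minimum = a = 1

1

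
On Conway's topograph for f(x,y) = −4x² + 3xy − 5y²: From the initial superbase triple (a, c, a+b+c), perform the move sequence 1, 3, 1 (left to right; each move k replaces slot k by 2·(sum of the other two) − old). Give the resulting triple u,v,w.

start (-4,-5,-6) = (f(1,0),f(0,1),f(1,1))
replace slot 1: 2·((-5)+(-6)) − (-4) = -18 → (-18,-5,-6)
replace slot 3: 2·((-18)+(-5)) − (-6) = -40 → (-18,-5,-40)
replace slot 1: 2·((-5)+(-40)) − (-18) = -72 → (-72,-5,-40)

-72,-5,-40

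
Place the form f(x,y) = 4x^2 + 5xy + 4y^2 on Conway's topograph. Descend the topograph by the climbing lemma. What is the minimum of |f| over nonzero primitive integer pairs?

translate: b→-3 (≡5 mod 8), so (4,5,4)→(4,-3,3)
flip: (4,-3,3)→(3,3,4)
reduced (well bottom): (3,3,4) with a≤c, −a<b≤a
well minimum = a = 3

3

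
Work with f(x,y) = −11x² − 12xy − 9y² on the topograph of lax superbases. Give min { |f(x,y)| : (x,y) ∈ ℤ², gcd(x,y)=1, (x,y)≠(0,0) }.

translate: b→-10 (≡12 mod 22), so (11,12,9)→(11,-10,8)
flip: (11,-10,8)→(8,10,11)
translate: b→-6 (≡10 mod 16), so (8,10,11)→(8,-6,9)
reduced (well bottom): (8,-6,9) with a≤c, −a<b≤a
well minimum |f| = |-8| = 8 (negative-definite)

8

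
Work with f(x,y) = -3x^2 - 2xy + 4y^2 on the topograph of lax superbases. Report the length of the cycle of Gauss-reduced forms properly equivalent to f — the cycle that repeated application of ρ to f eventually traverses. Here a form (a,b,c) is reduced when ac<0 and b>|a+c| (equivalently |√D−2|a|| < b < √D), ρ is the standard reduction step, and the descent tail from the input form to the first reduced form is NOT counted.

D = 52, ⌊√D⌋ = 7
descent: ρ → (4,2,-3)  [lands on river]
river: ρ → (-3,4,3)
river: ρ → (3,2,-4)
river: ρ → (-4,6,1)
river: ρ → (1,6,-4)
river: ρ → (-4,2,3)
river: ρ → (3,4,-3)
river: ρ → (-3,2,4)
river: ρ → (4,6,-1)
river: ρ → (-1,6,4)
ρ-cycle length = 10 (tail of 1 descent step not counted)

10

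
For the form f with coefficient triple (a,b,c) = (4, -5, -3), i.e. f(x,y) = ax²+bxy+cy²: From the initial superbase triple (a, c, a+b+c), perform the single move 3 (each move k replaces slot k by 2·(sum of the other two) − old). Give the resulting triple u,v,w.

start (4,-3,-4) = (f(1,0),f(0,1),f(1,1))
replace slot 3: 2·(4+(-3)) − (-4) = 6 → (4,-3,6)

4,-3,6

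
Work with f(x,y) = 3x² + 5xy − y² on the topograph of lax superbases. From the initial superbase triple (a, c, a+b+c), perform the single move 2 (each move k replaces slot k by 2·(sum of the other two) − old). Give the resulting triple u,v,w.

start (3,-1,7) = (f(1,0),f(0,1),f(1,1))
replace slot 2: 2·(3+7) − (-1) = 21 → (3,21,7)

3,21,7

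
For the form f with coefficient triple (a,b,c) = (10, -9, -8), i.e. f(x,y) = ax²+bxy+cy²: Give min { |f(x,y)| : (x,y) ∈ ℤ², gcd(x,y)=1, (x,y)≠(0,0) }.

descent: ρ → (-8,9,10)  [lands on river]
river: ρ → (10,11,-7)
river: ρ → (-7,17,4)
river: ρ → (4,15,-11)
river: ρ → (-11,7,8)
river: ρ → (8,9,-10)
river: ρ → (-10,11,7)
river: ρ → (7,17,-4)
river: ρ → (-4,15,11)
river: ρ → (11,7,-8)
closes: descent 1, river 10
min |a| on river = 4

4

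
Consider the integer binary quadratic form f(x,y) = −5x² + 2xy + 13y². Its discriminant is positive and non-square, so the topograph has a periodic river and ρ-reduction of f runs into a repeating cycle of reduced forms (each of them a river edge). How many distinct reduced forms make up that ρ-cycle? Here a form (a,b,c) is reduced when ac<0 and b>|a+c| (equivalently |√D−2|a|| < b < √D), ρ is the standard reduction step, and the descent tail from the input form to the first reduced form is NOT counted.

D = 264, ⌊√D⌋ = 16
descent: ρ → (13,-2,-5)
descent: ρ → (-5,12,6)  [lands on river]
river: ρ → (6,12,-5)
river: ρ → (-5,8,10)
river: ρ → (10,12,-3)
river: ρ → (-3,12,10)
river: ρ → (10,8,-5)
ρ-cycle length = 6 (tail of 2 descent steps not counted)

6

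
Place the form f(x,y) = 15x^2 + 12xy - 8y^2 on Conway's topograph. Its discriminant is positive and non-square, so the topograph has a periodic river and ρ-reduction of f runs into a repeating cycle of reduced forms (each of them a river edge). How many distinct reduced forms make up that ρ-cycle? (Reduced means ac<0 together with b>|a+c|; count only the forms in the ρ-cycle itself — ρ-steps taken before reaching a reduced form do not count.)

D = 624, ⌊√D⌋ = 24
river: ρ → (-8,20,7)
river: ρ → (7,22,-5)
river: ρ → (-5,18,15)
river: ρ → (15,12,-8)
ρ-cycle length = 4 (tail of 0 descent steps not counted)

4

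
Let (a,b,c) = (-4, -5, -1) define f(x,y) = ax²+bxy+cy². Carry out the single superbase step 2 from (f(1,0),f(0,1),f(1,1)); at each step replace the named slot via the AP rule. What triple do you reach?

start (-4,-1,-10) = (f(1,0),f(0,1),f(1,1))
replace slot 2: 2·((-4)+(-10)) − (-1) = -27 → (-4,-27,-10)

-4,-27,-10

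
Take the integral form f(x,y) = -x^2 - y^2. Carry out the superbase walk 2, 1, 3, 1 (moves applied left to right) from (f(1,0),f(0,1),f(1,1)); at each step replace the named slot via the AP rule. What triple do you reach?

start (-1,-1,-2) = (f(1,0),f(0,1),f(1,1))
replace slot 2: 2·((-1)+(-2)) − (-1) = -5 → (-1,-5,-2)
replace slot 1: 2·((-5)+(-2)) − (-1) = -13 → (-13,-5,-2)
replace slot 3: 2·((-13)+(-5)) − (-2) = -34 → (-13,-5,-34)
replace slot 1: 2·((-5)+(-34)) − (-13) = -65 → (-65,-5,-34)

-65,-5,-34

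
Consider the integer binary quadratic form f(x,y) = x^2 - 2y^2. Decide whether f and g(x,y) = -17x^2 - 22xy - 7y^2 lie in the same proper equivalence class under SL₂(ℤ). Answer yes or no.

D₁ = 8, D₂ = 8
river cycle of f (length 2): (1, 2, -1), (-1, 2, 1)
river cycle of g (length 2): (-1, 2, 1), (1, 2, -1)
cycles coincide ⇒ equivalent

yes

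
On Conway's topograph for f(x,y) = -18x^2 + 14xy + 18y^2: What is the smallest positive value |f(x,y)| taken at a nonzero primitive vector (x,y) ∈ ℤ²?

river: ρ → (18,22,-14)
river: ρ → (-14,34,6)
river: ρ → (6,38,-2)
river: ρ → (-2,38,6)
river: ρ → (6,34,-14)
river: ρ → (-14,22,18)
river: ρ → (18,14,-18)
river: ρ → (-18,22,14)
river: ρ → (14,34,-6)
river: ρ → (-6,38,2)
river: ρ → (2,38,-6)
river: ρ → (-6,34,14)
river: ρ → (14,22,-18)
river: ρ → (-18,14,18)
closes: descent 0, river 14
min |a| on river = 2

2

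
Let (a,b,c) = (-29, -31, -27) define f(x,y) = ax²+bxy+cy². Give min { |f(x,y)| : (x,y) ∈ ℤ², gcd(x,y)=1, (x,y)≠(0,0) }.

translate: b→-27 (≡31 mod 58), so (29,31,27)→(29,-27,25)
flip: (29,-27,25)→(25,27,29)
translate: b→-23 (≡27 mod 50), so (25,27,29)→(25,-23,27)
reduced (well bottom): (25,-23,27) with a≤c, −a<b≤a
well minimum |f| = |-25| = 25 (negative-definite)

25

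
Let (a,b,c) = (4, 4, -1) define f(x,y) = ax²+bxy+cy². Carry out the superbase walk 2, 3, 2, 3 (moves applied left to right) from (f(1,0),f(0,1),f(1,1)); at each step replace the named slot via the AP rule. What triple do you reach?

start (4,-1,7) = (f(1,0),f(0,1),f(1,1))
replace slot 2: 2·(4+7) − (-1) = 23 → (4,23,7)
replace slot 3: 2·(4+23) − 7 = 47 → (4,23,47)
replace slot 2: 2·(4+47) − 23 = 79 → (4,79,47)
replace slot 3: 2·(4+79) − 47 = 119 → (4,79,119)

4,79,119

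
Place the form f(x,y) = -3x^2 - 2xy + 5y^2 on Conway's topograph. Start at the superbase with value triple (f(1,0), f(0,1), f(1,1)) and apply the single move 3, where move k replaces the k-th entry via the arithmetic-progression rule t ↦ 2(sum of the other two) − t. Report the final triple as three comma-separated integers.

start (-3,5,0) = (f(1,0),f(0,1),f(1,1))
replace slot 3: 2·((-3)+5) − 0 = 4 → (-3,5,4)

-3,5,4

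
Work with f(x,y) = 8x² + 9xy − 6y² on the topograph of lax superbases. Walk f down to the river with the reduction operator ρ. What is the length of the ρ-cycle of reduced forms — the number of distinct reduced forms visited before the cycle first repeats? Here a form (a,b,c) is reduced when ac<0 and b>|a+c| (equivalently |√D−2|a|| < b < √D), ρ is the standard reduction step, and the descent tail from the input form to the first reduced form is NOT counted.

D = 273, ⌊√D⌋ = 16
river: ρ → (-6,15,2)
river: ρ → (2,13,-13)
river: ρ → (-13,13,2)
river: ρ → (2,15,-6)
river: ρ → (-6,9,8)
river: ρ → (8,7,-7)
river: ρ → (-7,7,8)
river: ρ → (8,9,-6)
ρ-cycle length = 8 (tail of 0 descent steps not counted)

8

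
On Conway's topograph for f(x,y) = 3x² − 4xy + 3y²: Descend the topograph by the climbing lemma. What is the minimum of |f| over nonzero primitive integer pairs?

translate: b→2 (≡-4 mod 6), so (3,-4,3)→(3,2,2)
flip: (3,2,2)→(2,-2,3)
translate: b→2 (≡-2 mod 4), so (2,-2,3)→(2,2,3)
reduced (well bottom): (2,2,3) with a≤c, −a<b≤a
well minimum = a = 2

2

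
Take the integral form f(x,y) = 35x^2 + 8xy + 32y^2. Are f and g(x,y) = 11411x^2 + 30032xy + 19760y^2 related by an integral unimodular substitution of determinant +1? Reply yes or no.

D₁ = -4416, D₂ = -4416
f: flip: (35,8,32)→(32,-8,35)
f: reduced (well bottom): (32,-8,35) with a≤c, −a<b≤a
g: translate: b→7210 (≡30032 mod 22822), so (11411,30032,19760)→(11411,7210,1139)
g: flip: (11411,7210,1139)→(1139,-7210,11411)
g: translate: b→-376 (≡-7210 mod 2278), so (1139,-7210,11411)→(1139,-376,32)
g: flip: (1139,-376,32)→(32,376,1139)
g: translate: b→-8 (≡376 mod 64), so (32,376,1139)→(32,-8,35)
g: reduced (well bottom): (32,-8,35) with a≤c, −a<b≤a
reduced forms (32, -8, 35) vs (32, -8, 35) ⇒ equivalent

yes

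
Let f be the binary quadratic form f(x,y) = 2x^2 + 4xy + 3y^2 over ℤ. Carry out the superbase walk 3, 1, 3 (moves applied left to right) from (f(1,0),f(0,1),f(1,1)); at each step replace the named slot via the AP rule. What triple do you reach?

start (2,3,9) = (f(1,0),f(0,1),f(1,1))
replace slot 3: 2·(2+3) − 9 = 1 → (2,3,1)
replace slot 1: 2·(3+1) − 2 = 6 → (6,3,1)
replace slot 3: 2·(6+3) − 1 = 17 → (6,3,17)

6,3,17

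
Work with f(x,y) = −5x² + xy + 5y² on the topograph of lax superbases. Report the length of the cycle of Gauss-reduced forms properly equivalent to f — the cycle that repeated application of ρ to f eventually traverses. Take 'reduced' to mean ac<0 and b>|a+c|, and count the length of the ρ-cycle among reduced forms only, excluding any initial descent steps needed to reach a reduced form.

D = 101, ⌊√D⌋ = 10
river: ρ → (5,9,-1)
river: ρ → (-1,9,5)
river: ρ → (5,1,-5)
river: ρ → (-5,9,1)
river: ρ → (1,9,-5)
river: ρ → (-5,1,5)
ρ-cycle length = 6 (tail of 0 descent steps not counted)

6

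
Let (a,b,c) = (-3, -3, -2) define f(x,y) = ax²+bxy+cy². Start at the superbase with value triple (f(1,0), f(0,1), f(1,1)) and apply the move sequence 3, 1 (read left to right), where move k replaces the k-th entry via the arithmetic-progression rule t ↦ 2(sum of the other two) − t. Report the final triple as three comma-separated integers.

start (-3,-2,-8) = (f(1,0),f(0,1),f(1,1))
replace slot 3: 2·((-3)+(-2)) − (-8) = -2 → (-3,-2,-2)
replace slot 1: 2·((-2)+(-2)) − (-3) = -5 → (-5,-2,-2)

-5,-2,-2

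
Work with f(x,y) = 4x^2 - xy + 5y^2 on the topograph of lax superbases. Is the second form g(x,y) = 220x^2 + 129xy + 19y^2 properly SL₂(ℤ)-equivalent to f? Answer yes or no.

D₁ = -79, D₂ = -79
f: reduced (well bottom): (4,-1,5) with a≤c, −a<b≤a
g: flip: (220,129,19)→(19,-129,220)
g: translate: b→-15 (≡-129 mod 38), so (19,-129,220)→(19,-15,4)
g: flip: (19,-15,4)→(4,15,19)
g: translate: b→-1 (≡15 mod 8), so (4,15,19)→(4,-1,5)
g: reduced (well bottom): (4,-1,5) with a≤c, −a<b≤a
reduced forms (4, -1, 5) vs (4, -1, 5) ⇒ equivalent

yes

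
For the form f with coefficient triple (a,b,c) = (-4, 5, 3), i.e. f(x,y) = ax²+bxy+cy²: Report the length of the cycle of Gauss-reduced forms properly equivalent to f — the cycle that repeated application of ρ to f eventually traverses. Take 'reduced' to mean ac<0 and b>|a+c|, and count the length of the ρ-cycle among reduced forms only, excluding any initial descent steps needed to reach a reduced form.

D = 73, ⌊√D⌋ = 8
river: ρ → (3,7,-2)
river: ρ → (-2,5,6)
river: ρ → (6,7,-1)
river: ρ → (-1,7,6)
river: ρ → (6,5,-2)
river: ρ → (-2,7,3)
river: ρ → (3,5,-4)
river: ρ → (-4,3,4)
river: ρ → (4,5,-3)
river: ρ → (-3,7,2)
river: ρ → (2,5,-6)
river: ρ → (-6,7,1)
river: ρ → (1,7,-6)
river: ρ → (-6,5,2)
river: ρ → (2,7,-3)
river: ρ → (-3,5,4)
river: ρ → (4,3,-4)
river: ρ → (-4,5,3)
ρ-cycle length = 18 (tail of 0 descent steps not counted)

18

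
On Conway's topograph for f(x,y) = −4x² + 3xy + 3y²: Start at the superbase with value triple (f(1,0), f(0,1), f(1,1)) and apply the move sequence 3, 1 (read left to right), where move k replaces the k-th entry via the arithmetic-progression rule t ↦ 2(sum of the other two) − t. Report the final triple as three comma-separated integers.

start (-4,3,2) = (f(1,0),f(0,1),f(1,1))
replace slot 3: 2·((-4)+3) − 2 = -4 → (-4,3,-4)
replace slot 1: 2·(3+(-4)) − (-4) = 2 → (2,3,-4)

2,3,-4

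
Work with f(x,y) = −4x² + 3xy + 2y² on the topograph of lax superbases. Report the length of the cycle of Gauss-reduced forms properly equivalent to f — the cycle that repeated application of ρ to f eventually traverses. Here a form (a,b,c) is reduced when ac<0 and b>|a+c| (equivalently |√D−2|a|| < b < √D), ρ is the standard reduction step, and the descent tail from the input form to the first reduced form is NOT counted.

D = 41, ⌊√D⌋ = 6
river: ρ → (2,5,-2)
river: ρ → (-2,3,4)
river: ρ → (4,5,-1)
river: ρ → (-1,5,4)
river: ρ → (4,3,-2)
river: ρ → (-2,5,2)
river: ρ → (2,3,-4)
river: ρ → (-4,5,1)
river: ρ → (1,5,-4)
river: ρ → (-4,3,2)
ρ-cycle length = 10 (tail of 0 descent steps not counted)

10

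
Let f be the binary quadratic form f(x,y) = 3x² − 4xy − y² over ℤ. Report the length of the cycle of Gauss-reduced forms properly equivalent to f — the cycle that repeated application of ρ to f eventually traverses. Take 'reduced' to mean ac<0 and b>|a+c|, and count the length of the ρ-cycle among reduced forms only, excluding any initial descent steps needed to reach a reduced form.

D = 28, ⌊√D⌋ = 5
descent: ρ → (-1,4,3)  [lands on river]
river: ρ → (3,2,-2)
river: ρ → (-2,2,3)
river: ρ → (3,4,-1)
ρ-cycle length = 4 (tail of 1 descent step not counted)

4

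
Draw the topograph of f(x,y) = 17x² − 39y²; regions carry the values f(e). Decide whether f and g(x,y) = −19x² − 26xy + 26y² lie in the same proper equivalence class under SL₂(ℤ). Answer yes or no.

D₁ = 2652, D₂ = 2652
river cycle of f (length 6): (17, 34, -22), (-22, 10, 29), (29, 48, -3), (-3, 48, 29), (29, 10, -22), (-22, 34, 17)
river cycle of g (length 4): (26, 26, -19), (-19, 50, 2), (2, 50, -19), (-19, 26, 26)
cycles differ ⇒ inequivalent

no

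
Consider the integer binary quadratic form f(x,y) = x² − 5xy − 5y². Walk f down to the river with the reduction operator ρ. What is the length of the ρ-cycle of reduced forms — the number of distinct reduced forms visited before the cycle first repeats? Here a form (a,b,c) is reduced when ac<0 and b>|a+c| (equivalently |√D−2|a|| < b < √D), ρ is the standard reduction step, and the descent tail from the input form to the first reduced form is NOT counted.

D = 45, ⌊√D⌋ = 6
descent: ρ → (-5,5,1)  [lands on river]
river: ρ → (1,5,-5)
ρ-cycle length = 2 (tail of 1 descent step not counted)

2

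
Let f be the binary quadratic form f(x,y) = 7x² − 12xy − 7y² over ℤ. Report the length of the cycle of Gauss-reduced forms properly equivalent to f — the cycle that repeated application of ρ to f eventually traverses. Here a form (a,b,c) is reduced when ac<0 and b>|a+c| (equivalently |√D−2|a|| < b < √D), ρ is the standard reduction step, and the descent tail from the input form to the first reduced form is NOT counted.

D = 340, ⌊√D⌋ = 18
descent: ρ → (-7,12,7)  [lands on river]
river: ρ → (7,16,-3)
river: ρ → (-3,14,12)
river: ρ → (12,10,-5)
river: ρ → (-5,10,12)
river: ρ → (12,14,-3)
river: ρ → (-3,16,7)
river: ρ → (7,12,-7)
river: ρ → (-7,16,3)
river: ρ → (3,14,-12)
river: ρ → (-12,10,5)
river: ρ → (5,10,-12)
river: ρ → (-12,14,3)
river: ρ → (3,16,-7)
ρ-cycle length = 14 (tail of 1 descent step not counted)

14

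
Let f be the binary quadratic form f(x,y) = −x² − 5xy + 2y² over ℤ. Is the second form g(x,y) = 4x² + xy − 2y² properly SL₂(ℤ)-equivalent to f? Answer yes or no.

D₁ = 33, D₂ = 33
river cycle of f (length 4): (2, 5, -1), (-1, 5, 2), (2, 3, -3), (-3, 3, 2)
river cycle of g (length 4): (-2, 3, 3), (3, 3, -2), (-2, 5, 1), (1, 5, -2)
cycles differ ⇒ inequivalent

no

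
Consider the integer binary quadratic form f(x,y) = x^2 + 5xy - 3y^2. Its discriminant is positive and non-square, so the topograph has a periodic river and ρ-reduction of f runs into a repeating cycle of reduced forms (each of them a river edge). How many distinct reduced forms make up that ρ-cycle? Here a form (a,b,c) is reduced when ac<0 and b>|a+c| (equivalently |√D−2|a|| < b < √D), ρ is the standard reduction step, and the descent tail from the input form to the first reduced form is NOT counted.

D = 37, ⌊√D⌋ = 6
river: ρ → (-3,1,3)
river: ρ → (3,5,-1)
river: ρ → (-1,5,3)
river: ρ → (3,1,-3)
river: ρ → (-3,5,1)
river: ρ → (1,5,-3)
ρ-cycle length = 6 (tail of 0 descent steps not counted)

6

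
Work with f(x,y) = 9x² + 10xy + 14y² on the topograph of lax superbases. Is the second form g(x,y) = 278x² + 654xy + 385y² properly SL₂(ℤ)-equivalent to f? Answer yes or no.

D₁ = -404, D₂ = -404
f: translate: b→-8 (≡10 mod 18), so (9,10,14)→(9,-8,13)
f: reduced (well bottom): (9,-8,13) with a≤c, −a<b≤a
g: translate: b→98 (≡654 mod 556), so (278,654,385)→(278,98,9)
g: flip: (278,98,9)→(9,-98,278)
g: translate: b→-8 (≡-98 mod 18), so (9,-98,278)→(9,-8,13)
g: reduced (well bottom): (9,-8,13) with a≤c, −a<b≤a
reduced forms (9, -8, 13) vs (9, -8, 13) ⇒ equivalent

yes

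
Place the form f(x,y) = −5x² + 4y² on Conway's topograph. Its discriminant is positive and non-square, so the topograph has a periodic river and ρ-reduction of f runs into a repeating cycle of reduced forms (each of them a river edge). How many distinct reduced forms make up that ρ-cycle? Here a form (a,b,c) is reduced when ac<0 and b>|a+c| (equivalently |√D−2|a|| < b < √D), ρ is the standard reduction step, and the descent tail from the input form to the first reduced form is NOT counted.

D = 80, ⌊√D⌋ = 8
descent: ρ → (4,8,-1)  [lands on river]
river: ρ → (-1,8,4)
ρ-cycle length = 2 (tail of 1 descent step not counted)

2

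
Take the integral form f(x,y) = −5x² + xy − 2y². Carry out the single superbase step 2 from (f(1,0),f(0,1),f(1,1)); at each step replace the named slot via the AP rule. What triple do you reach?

start (-5,-2,-6) = (f(1,0),f(0,1),f(1,1))
replace slot 2: 2·((-5)+(-6)) − (-2) = -20 → (-5,-20,-6)

-5,-20,-6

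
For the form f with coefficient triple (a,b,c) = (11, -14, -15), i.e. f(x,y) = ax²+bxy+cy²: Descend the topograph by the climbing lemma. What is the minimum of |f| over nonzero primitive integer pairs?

descent: ρ → (-15,14,11)  [lands on river]
river: ρ → (11,8,-18)
river: ρ → (-18,28,1)
river: ρ → (1,28,-18)
river: ρ → (-18,8,11)
river: ρ → (11,14,-15)
river: ρ → (-15,16,10)
river: ρ → (10,24,-7)
river: ρ → (-7,18,19)
river: ρ → (19,20,-6)
river: ρ → (-6,28,3)
river: ρ → (3,26,-15)
river: ρ → (-15,4,14)
river: ρ → (14,24,-5)
river: ρ → (-5,26,9)
river: ρ → (9,28,-2)
river: ρ → (-2,28,9)
river: ρ → (9,26,-5)
river: ρ → (-5,24,14)
river: ρ → (14,4,-15)
river: ρ → (-15,26,3)
river: ρ → (3,28,-6)
river: ρ → (-6,20,19)
river: ρ → (19,18,-7)
river: ρ → (-7,24,10)
river: ρ → (10,16,-15)
closes: descent 1, river 26
min |a| on river = 1

1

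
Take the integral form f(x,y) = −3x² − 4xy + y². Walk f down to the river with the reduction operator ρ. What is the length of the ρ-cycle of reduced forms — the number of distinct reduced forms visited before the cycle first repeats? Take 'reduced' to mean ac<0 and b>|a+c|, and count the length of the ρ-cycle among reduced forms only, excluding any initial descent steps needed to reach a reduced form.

D = 28, ⌊√D⌋ = 5
descent: ρ → (1,4,-3)  [lands on river]
river: ρ → (-3,2,2)
river: ρ → (2,2,-3)
river: ρ → (-3,4,1)
ρ-cycle length = 4 (tail of 1 descent step not counted)

4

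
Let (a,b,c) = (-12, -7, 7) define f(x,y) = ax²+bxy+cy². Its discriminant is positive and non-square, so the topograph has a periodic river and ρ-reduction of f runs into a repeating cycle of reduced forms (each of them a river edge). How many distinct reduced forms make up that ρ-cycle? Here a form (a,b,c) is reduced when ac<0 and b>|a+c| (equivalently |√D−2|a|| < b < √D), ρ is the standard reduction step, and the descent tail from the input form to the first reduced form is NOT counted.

D = 385, ⌊√D⌋ = 19
descent: ρ → (7,7,-12)  [lands on river]
river: ρ → (-12,17,2)
river: ρ → (2,19,-3)
river: ρ → (-3,17,8)
river: ρ → (8,15,-5)
river: ρ → (-5,15,8)
river: ρ → (8,17,-3)
river: ρ → (-3,19,2)
river: ρ → (2,17,-12)
river: ρ → (-12,7,7)
ρ-cycle length = 10 (tail of 1 descent step not counted)

10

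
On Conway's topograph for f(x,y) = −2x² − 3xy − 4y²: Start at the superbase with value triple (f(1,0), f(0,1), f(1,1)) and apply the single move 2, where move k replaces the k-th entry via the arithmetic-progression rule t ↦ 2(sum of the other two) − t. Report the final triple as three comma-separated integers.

start (-2,-4,-9) = (f(1,0),f(0,1),f(1,1))
replace slot 2: 2·((-2)+(-9)) − (-4) = -18 → (-2,-18,-9)

-2,-18,-9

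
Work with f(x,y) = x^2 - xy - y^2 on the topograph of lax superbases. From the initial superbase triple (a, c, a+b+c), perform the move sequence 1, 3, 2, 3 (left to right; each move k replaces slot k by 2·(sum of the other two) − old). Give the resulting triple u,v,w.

start (1,-1,-1) = (f(1,0),f(0,1),f(1,1))
replace slot 1: 2·((-1)+(-1)) − 1 = -5 → (-5,-1,-1)
replace slot 3: 2·((-5)+(-1)) − (-1) = -11 → (-5,-1,-11)
replace slot 2: 2·((-5)+(-11)) − (-1) = -31 → (-5,-31,-11)
replace slot 3: 2·((-5)+(-31)) − (-11) = -61 → (-5,-31,-61)

-5,-31,-61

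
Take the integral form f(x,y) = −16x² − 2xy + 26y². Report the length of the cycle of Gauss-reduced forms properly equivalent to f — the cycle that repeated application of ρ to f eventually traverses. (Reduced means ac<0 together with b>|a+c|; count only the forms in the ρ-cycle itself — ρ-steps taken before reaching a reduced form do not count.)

D = 1668, ⌊√D⌋ = 40
descent: ρ → (26,2,-16)
descent: ρ → (-16,30,12)  [lands on river]
river: ρ → (12,18,-28)
river: ρ → (-28,38,2)
river: ρ → (2,38,-28)
river: ρ → (-28,18,12)
river: ρ → (12,30,-16)
river: ρ → (-16,34,8)
river: ρ → (8,30,-24)
river: ρ → (-24,18,14)
river: ρ → (14,38,-4)
river: ρ → (-4,34,32)
river: ρ → (32,30,-6)
river: ρ → (-6,30,32)
river: ρ → (32,34,-4)
river: ρ → (-4,38,14)
river: ρ → (14,18,-24)
river: ρ → (-24,30,8)
river: ρ → (8,34,-16)
ρ-cycle length = 18 (tail of 2 descent steps not counted)

18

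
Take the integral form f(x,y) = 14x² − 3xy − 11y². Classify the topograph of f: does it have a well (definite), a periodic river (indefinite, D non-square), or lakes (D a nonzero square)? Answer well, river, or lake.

D = b²−4ac = (-3)² − 4·14·(-11) = 625
D = 25² is a perfect square ⇒ form factors over ℤ ⇒ lakes

lake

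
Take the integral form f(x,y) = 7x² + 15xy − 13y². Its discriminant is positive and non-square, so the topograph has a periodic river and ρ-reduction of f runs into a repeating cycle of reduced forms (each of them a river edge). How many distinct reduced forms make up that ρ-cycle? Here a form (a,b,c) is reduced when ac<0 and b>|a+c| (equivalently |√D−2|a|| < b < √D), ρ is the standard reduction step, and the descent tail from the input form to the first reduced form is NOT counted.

D = 589, ⌊√D⌋ = 24
river: ρ → (-13,11,9)
river: ρ → (9,7,-15)
river: ρ → (-15,23,1)
river: ρ → (1,23,-15)
river: ρ → (-15,7,9)
river: ρ → (9,11,-13)
river: ρ → (-13,15,7)
river: ρ → (7,13,-15)
river: ρ → (-15,17,5)
river: ρ → (5,23,-3)
river: ρ → (-3,19,19)
river: ρ → (19,19,-3)
river: ρ → (-3,23,5)
river: ρ → (5,17,-15)
river: ρ → (-15,13,7)
river: ρ → (7,15,-13)
ρ-cycle length = 16 (tail of 0 descent steps not counted)

16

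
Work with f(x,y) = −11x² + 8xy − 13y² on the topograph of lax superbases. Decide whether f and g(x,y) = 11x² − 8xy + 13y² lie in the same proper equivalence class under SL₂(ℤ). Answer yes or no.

D₁ = -508, D₂ = -508
f is negative-definite; reduce −f:
−f: reduced (well bottom): (11,-8,13) with a≤c, −a<b≤a
flip sign back: reduced form of f is (-11,8,-13)
g: reduced (well bottom): (11,-8,13) with a≤c, −a<b≤a
reduced forms (-11, 8, -13) vs (11, -8, 13) ⇒ inequivalent

no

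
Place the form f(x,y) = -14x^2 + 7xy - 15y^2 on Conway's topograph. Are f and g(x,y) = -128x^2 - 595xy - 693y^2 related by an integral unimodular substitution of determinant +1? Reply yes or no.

D₁ = -791, D₂ = -791
f is negative-definite; reduce −f:
−f: reduced (well bottom): (14,-7,15) with a≤c, −a<b≤a
flip sign back: reduced form of f is (-14,7,-15)
g is negative-definite; reduce −g:
−g: translate: b→83 (≡595 mod 256), so (128,595,693)→(128,83,15)
−g: flip: (128,83,15)→(15,-83,128)
−g: translate: b→7 (≡-83 mod 30), so (15,-83,128)→(15,7,14)
−g: flip: (15,7,14)→(14,-7,15)
−g: reduced (well bottom): (14,-7,15) with a≤c, −a<b≤a
flip sign back: reduced form of g is (-14,7,-15)
reduced forms (-14, 7, -15) vs (-14, 7, -15) ⇒ equivalent

yes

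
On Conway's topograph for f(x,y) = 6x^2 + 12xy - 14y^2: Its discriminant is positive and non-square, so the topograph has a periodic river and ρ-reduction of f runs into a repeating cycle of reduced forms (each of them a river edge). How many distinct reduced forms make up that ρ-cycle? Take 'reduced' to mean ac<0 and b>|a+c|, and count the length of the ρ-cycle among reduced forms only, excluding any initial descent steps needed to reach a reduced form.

D = 480, ⌊√D⌋ = 21
river: ρ → (-14,16,4)
river: ρ → (4,16,-14)
river: ρ → (-14,12,6)
river: ρ → (6,12,-14)
ρ-cycle length = 4 (tail of 0 descent steps not counted)

4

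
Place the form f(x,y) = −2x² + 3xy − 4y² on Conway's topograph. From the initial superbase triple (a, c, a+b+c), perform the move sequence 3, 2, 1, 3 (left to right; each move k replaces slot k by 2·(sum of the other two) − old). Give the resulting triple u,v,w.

start (-2,-4,-3) = (f(1,0),f(0,1),f(1,1))
replace slot 3: 2·((-2)+(-4)) − (-3) = -9 → (-2,-4,-9)
replace slot 2: 2·((-2)+(-9)) − (-4) = -18 → (-2,-18,-9)
replace slot 1: 2·((-18)+(-9)) − (-2) = -52 → (-52,-18,-9)
replace slot 3: 2·((-52)+(-18)) − (-9) = -131 → (-52,-18,-131)

-52,-18,-131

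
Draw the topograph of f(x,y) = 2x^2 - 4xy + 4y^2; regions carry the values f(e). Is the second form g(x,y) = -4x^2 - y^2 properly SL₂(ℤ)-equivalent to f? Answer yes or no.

D₁ = -16, D₂ = -16
f: translate: b→0 (≡-4 mod 4), so (2,-4,4)→(2,0,2)
f: reduced (well bottom): (2,0,2) with a≤c, −a<b≤a
g is negative-definite; reduce −g:
−g: flip: (4,0,1)→(1,0,4)
−g: reduced (well bottom): (1,0,4) with a≤c, −a<b≤a
flip sign back: reduced form of g is (-1,0,-4)
reduced forms (2, 0, 2) vs (-1, 0, -4) ⇒ inequivalent

no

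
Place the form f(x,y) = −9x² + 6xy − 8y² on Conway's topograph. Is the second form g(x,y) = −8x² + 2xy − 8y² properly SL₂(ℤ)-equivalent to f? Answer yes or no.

D₁ = -252, D₂ = -252
f is negative-definite; reduce −f:
−f: flip: (9,-6,8)→(8,6,9)
−f: reduced (well bottom): (8,6,9) with a≤c, −a<b≤a
flip sign back: reduced form of f is (-8,-6,-9)
g is negative-definite; reduce −g:
−g: flip: (8,-2,8)→(8,2,8)
−g: reduced (well bottom): (8,2,8) with a≤c, −a<b≤a
flip sign back: reduced form of g is (-8,-2,-8)
reduced forms (-8, -6, -9) vs (-8, -2, -8) ⇒ inequivalent

no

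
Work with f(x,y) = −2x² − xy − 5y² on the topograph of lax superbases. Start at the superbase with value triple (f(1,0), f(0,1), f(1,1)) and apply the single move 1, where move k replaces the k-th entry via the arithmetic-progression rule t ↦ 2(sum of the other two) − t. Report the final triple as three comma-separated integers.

start (-2,-5,-8) = (f(1,0),f(0,1),f(1,1))
replace slot 1: 2·((-5)+(-8)) − (-2) = -24 → (-24,-5,-8)

-24,-5,-8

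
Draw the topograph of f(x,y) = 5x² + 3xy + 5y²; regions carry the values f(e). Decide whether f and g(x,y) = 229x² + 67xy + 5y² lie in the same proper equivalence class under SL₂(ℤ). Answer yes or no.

D₁ = -91, D₂ = -91
f: reduced (well bottom): (5,3,5) with a≤c, −a<b≤a
g: flip: (229,67,5)→(5,-67,229)
g: translate: b→3 (≡-67 mod 10), so (5,-67,229)→(5,3,5)
g: reduced (well bottom): (5,3,5) with a≤c, −a<b≤a
reduced forms (5, 3, 5) vs (5, 3, 5) ⇒ equivalent

yes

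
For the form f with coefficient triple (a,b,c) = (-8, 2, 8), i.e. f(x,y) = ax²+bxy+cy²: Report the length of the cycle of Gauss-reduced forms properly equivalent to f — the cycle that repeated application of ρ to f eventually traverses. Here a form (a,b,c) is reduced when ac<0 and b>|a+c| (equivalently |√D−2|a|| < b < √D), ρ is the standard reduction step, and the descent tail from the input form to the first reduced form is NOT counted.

D = 260, ⌊√D⌋ = 16
river: ρ → (8,14,-2)
river: ρ → (-2,14,8)
river: ρ → (8,2,-8)
river: ρ → (-8,14,2)
river: ρ → (2,14,-8)
river: ρ → (-8,2,8)
ρ-cycle length = 6 (tail of 0 descent steps not counted)

6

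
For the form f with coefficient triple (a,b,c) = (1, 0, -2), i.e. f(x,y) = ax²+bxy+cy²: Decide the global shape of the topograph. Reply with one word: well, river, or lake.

D = b²−4ac = 0² − 4·1·(-2) = 8
D > 0 non-square ⇒ indefinite ⇒ periodic river

river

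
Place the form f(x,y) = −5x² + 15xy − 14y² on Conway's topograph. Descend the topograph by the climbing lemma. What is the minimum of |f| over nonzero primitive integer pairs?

translate: b→5 (≡-15 mod 10), so (5,-15,14)→(5,5,4)
flip: (5,5,4)→(4,-5,5)
translate: b→3 (≡-5 mod 8), so (4,-5,5)→(4,3,4)
reduced (well bottom): (4,3,4) with a≤c, −a<b≤a
well minimum |f| = |-4| = 4 (negative-definite)

4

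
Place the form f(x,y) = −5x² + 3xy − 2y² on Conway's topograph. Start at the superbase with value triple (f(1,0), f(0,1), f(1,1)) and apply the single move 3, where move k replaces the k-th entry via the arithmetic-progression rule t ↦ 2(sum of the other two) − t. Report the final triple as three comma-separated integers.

start (-5,-2,-4) = (f(1,0),f(0,1),f(1,1))
replace slot 3: 2·((-5)+(-2)) − (-4) = -10 → (-5,-2,-10)

-5,-2,-10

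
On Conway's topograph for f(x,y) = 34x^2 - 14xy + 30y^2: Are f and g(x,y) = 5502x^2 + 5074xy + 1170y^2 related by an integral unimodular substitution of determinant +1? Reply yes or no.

D₁ = -3884, D₂ = -3884
f: flip: (34,-14,30)→(30,14,34)
f: reduced (well bottom): (30,14,34) with a≤c, −a<b≤a
g: flip: (5502,5074,1170)→(1170,-5074,5502)
g: translate: b→-394 (≡-5074 mod 2340), so (1170,-5074,5502)→(1170,-394,34)
g: flip: (1170,-394,34)→(34,394,1170)
g: translate: b→-14 (≡394 mod 68), so (34,394,1170)→(34,-14,30)
g: flip: (34,-14,30)→(30,14,34)
g: reduced (well bottom): (30,14,34) with a≤c, −a<b≤a
reduced forms (30, 14, 34) vs (30, 14, 34) ⇒ equivalent

yes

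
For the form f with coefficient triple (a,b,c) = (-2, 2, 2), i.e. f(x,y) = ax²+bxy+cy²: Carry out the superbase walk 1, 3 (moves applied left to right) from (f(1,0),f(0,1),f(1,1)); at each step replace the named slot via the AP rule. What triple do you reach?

start (-2,2,2) = (f(1,0),f(0,1),f(1,1))
replace slot 1: 2·(2+2) − (-2) = 10 → (10,2,2)
replace slot 3: 2·(10+2) − 2 = 22 → (10,2,22)

10,2,22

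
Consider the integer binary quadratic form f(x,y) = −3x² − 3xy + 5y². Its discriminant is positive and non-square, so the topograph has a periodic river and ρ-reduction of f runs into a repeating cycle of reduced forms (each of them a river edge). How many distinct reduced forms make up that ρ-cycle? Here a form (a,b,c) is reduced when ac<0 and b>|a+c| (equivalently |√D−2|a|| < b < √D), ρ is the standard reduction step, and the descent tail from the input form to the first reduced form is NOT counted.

D = 69, ⌊√D⌋ = 8
descent: ρ → (5,3,-3)  [lands on river]
river: ρ → (-3,3,5)
river: ρ → (5,7,-1)
river: ρ → (-1,7,5)
ρ-cycle length = 4 (tail of 1 descent step not counted)

4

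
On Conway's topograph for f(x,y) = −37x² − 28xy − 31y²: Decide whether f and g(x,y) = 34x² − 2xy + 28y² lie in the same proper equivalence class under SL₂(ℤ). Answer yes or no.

D₁ = -3804, D₂ = -3804
f is negative-definite; reduce −f:
−f: flip: (37,28,31)→(31,-28,37)
−f: reduced (well bottom): (31,-28,37) with a≤c, −a<b≤a
flip sign back: reduced form of f is (-31,28,-37)
g: flip: (34,-2,28)→(28,2,34)
g: reduced (well bottom): (28,2,34) with a≤c, −a<b≤a
reduced forms (-31, 28, -37) vs (28, 2, 34) ⇒ inequivalent

no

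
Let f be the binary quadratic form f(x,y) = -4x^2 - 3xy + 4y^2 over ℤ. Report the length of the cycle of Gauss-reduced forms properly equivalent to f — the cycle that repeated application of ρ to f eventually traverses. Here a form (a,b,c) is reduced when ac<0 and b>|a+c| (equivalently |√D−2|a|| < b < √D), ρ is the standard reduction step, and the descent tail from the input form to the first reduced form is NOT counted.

D = 73, ⌊√D⌋ = 8
descent: ρ → (4,3,-4)  [lands on river]
river: ρ → (-4,5,3)
river: ρ → (3,7,-2)
river: ρ → (-2,5,6)
river: ρ → (6,7,-1)
river: ρ → (-1,7,6)
river: ρ → (6,5,-2)
river: ρ → (-2,7,3)
river: ρ → (3,5,-4)
river: ρ → (-4,3,4)
river: ρ → (4,5,-3)
river: ρ → (-3,7,2)
river: ρ → (2,5,-6)
river: ρ → (-6,7,1)
river: ρ → (1,7,-6)
river: ρ → (-6,5,2)
river: ρ → (2,7,-3)
river: ρ → (-3,5,4)
ρ-cycle length = 18 (tail of 1 descent step not counted)

18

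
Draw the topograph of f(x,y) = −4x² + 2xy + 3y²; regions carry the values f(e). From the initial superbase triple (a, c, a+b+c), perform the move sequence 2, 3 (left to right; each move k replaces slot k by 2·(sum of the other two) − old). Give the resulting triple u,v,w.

start (-4,3,1) = (f(1,0),f(0,1),f(1,1))
replace slot 2: 2·((-4)+1) − 3 = -9 → (-4,-9,1)
replace slot 3: 2·((-4)+(-9)) − 1 = -27 → (-4,-9,-27)

-4,-9,-27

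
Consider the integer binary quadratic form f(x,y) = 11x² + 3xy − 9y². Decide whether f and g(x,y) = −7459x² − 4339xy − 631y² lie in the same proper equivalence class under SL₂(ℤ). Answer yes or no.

D₁ = 405, D₂ = 405
river cycle of f (length 6): (-9, 15, 5), (5, 15, -9), (-9, 3, 11), (11, 19, -1), (-1, 19, 11), (11, 3, -9)
river cycle of g (length 6): (-9, 15, 5), (5, 15, -9), (-9, 3, 11), (11, 19, -1), (-1, 19, 11), (11, 3, -9)
cycles coincide ⇒ equivalent

yes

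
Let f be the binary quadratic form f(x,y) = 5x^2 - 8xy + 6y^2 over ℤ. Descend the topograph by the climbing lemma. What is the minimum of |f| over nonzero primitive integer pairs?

translate: b→2 (≡-8 mod 10), so (5,-8,6)→(5,2,3)
flip: (5,2,3)→(3,-2,5)
reduced (well bottom): (3,-2,5) with a≤c, −a<b≤a
well minimum = a = 3

3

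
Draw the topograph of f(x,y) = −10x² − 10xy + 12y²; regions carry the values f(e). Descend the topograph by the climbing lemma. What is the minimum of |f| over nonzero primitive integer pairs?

descent: ρ → (12,10,-10)  [lands on river]
river: ρ → (-10,10,12)
river: ρ → (12,14,-8)
river: ρ → (-8,18,8)
river: ρ → (8,14,-12)
river: ρ → (-12,10,10)
river: ρ → (10,10,-12)
river: ρ → (-12,14,8)
river: ρ → (8,18,-8)
river: ρ → (-8,14,12)
closes: descent 1, river 10
min |a| on river = 8

8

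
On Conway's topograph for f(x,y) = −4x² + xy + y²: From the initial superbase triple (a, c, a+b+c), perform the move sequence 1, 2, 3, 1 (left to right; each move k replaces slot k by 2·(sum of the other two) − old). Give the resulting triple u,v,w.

start (-4,1,-2) = (f(1,0),f(0,1),f(1,1))
replace slot 1: 2·(1+(-2)) − (-4) = 2 → (2,1,-2)
replace slot 2: 2·(2+(-2)) − 1 = -1 → (2,-1,-2)
replace slot 3: 2·(2+(-1)) − (-2) = 4 → (2,-1,4)
replace slot 1: 2·((-1)+4) − 2 = 4 → (4,-1,4)

4,-1,4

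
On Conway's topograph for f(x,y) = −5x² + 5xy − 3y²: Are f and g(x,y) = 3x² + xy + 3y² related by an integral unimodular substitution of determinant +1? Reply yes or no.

D₁ = -35, D₂ = -35
f is negative-definite; reduce −f:
−f: translate: b→5 (≡-5 mod 10), so (5,-5,3)→(5,5,3)
−f: flip: (5,5,3)→(3,-5,5)
−f: translate: b→1 (≡-5 mod 6), so (3,-5,5)→(3,1,3)
−f: reduced (well bottom): (3,1,3) with a≤c, −a<b≤a
flip sign back: reduced form of f is (-3,-1,-3)
g: reduced (well bottom): (3,1,3) with a≤c, −a<b≤a
reduced forms (-3, -1, -3) vs (3, 1, 3) ⇒ inequivalent

no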